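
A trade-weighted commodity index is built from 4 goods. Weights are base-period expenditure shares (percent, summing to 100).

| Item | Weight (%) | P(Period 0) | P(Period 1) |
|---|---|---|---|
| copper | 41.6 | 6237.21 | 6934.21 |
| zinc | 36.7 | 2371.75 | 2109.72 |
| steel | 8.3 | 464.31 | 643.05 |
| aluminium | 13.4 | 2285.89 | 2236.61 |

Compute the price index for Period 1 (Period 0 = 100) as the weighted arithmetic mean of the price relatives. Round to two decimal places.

103.50

copper: 41.6 × (6934.21/6237.21) = 41.6 × 1.111749 = 46.2487
zinc: 36.7 × (2109.72/2371.75) = 36.7 × 0.889520 = 32.6454
steel: 8.3 × (643.05/464.31) = 8.3 × 1.384958 = 11.4952
aluminium: 13.4 × (2236.61/2285.89) = 13.4 × 0.978442 = 13.1111
Index = Σ wᵢ·(p₁ᵢ/p₀ᵢ) = 46.2487 + 32.6454 + 11.4952 + 13.1111 = 103.5004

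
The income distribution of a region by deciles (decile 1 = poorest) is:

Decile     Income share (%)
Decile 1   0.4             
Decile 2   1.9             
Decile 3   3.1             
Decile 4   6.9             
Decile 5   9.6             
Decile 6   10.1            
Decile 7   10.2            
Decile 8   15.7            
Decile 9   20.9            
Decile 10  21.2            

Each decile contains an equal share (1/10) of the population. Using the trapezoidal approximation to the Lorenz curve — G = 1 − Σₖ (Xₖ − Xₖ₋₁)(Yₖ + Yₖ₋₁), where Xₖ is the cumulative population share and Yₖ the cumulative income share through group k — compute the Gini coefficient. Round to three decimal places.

0.394

Cumulative income shares Yₖ: 0.0040, 0.0230, 0.0540, 0.1230, 0.2190, 0.3200, 0.4220, 0.5790, 0.7880, 1.0000
Σ (Xₖ−Xₖ₋₁)(Yₖ+Yₖ₋₁) = (1/10)(0.0040+0.0000) + (1/10)(0.0230+0.0040) + (1/10)(0.0540+0.0230) + (1/10)(0.1230+0.0540) + (1/10)(0.2190+0.1230) + (1/10)(0.3200+0.2190) + (1/10)(0.4220+0.3200) + (1/10)(0.5790+0.4220) + (1/10)(0.7880+0.5790) + (1/10)(1.0000+0.7880)
  = 0.0004 + 0.0027 + 0.0077 + 0.0177 + 0.0342 + 0.0539 + 0.0742 + 0.1001 + 0.1367 + 0.1788 = 0.6064
G = 1 − 0.6064 = 0.3936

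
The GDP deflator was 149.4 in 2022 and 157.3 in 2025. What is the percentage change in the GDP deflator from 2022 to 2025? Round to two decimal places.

5.29%

Change = (157.3 − 149.4) / 149.4 × 100
       = 7.9 / 149.4 × 100 = 5.2878%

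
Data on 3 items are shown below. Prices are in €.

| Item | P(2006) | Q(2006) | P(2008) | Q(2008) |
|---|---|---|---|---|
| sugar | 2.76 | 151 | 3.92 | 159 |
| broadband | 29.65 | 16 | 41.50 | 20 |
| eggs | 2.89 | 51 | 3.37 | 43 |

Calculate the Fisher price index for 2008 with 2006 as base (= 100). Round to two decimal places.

Laspeyres component (base-period weights):
ΣP(2008)Q(2006) = 3.92×151 + 41.50×16 + 3.37×51 = 591.92 + 664 + 171.87 = 1427.79
ΣP(2006)Q(2006) = 2.76×151 + 29.65×16 + 2.89×51 = 416.76 + 474.4 + 147.39 = 1038.55
L = 1427.79 / 1038.55 × 100 = 137.4792
Paasche component (current-period weights):
ΣP(2008)Q(2008) = 3.92×159 + 41.50×20 + 3.37×43 = 623.28 + 830 + 144.91 = 1598.19
ΣP(2006)Q(2008) = 2.76×159 + 29.65×20 + 2.89×43 = 438.84 + 593 + 124.27 = 1156.11
P = 1598.19 / 1156.11 × 100 = 138.2386
Fisher = √(L × P) = √(137.4792 × 138.2386) = 137.8584

137.86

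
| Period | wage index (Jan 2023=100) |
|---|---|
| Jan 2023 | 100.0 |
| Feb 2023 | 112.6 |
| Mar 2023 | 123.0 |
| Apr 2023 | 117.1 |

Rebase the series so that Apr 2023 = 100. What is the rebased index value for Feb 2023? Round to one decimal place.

Rebased(Feb 2023) = 112.6 / 117.1 × 100 = 96.1571

96.2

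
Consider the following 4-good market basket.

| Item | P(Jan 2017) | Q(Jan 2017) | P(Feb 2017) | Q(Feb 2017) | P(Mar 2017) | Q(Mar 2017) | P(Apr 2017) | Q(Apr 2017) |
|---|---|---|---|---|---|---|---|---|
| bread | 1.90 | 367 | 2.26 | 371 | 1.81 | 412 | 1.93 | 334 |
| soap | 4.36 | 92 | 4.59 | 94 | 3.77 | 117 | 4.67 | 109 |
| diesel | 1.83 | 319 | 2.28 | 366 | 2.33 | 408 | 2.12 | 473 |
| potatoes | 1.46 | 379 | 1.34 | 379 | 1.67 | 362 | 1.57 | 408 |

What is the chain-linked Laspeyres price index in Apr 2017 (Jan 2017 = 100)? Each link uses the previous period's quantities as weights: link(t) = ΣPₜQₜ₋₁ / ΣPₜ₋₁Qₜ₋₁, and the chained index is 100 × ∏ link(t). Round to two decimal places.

Link Jan 2017→Feb 2017:
ΣP(Feb 2017)Q(Jan 2017) = 2.26×367 + 4.59×92 + 2.28×319 + 1.34×379 = 829.42 + 422.28 + 727.32 + 507.86 = 2486.88
ΣP(Jan 2017)Q(Jan 2017) = 1.90×367 + 4.36×92 + 1.83×319 + 1.46×379 = 697.3 + 401.12 + 583.77 + 553.34 = 2235.53
link = 2486.88/2235.53 = 1.112434
Link Feb 2017→Mar 2017:
ΣP(Mar 2017)Q(Feb 2017) = 1.81×371 + 3.77×94 + 2.33×366 + 1.67×379 = 671.51 + 354.38 + 852.78 + 632.93 = 2511.6
ΣP(Feb 2017)Q(Feb 2017) = 2.26×371 + 4.59×94 + 2.28×366 + 1.34×379 = 838.46 + 431.46 + 834.48 + 507.86 = 2612.26
link = 2511.6/2612.26 = 0.961466
Link Mar 2017→Apr 2017:
ΣP(Apr 2017)Q(Mar 2017) = 1.93×412 + 4.67×117 + 2.12×408 + 1.57×362 = 795.16 + 546.39 + 864.96 + 568.34 = 2774.85
ΣP(Mar 2017)Q(Mar 2017) = 1.81×412 + 3.77×117 + 2.33×408 + 1.67×362 = 745.72 + 441.09 + 950.64 + 604.54 = 2741.99
link = 2774.85/2741.99 = 1.011984
Chained index = 100 × 1.112434 × 0.961466 × 1.011984 = 108.2386

108.24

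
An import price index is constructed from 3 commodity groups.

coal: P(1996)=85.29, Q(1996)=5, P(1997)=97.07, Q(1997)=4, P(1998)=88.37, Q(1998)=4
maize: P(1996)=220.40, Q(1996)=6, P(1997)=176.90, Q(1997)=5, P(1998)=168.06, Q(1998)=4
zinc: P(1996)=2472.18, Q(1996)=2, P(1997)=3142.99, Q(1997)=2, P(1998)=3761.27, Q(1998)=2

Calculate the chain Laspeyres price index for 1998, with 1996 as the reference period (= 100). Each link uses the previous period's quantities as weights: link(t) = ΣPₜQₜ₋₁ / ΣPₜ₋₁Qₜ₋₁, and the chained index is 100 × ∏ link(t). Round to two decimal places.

134.95

Link 1996→1997:
ΣP(1997)Q(1996) = 97.07×5 + 176.90×6 + 3142.99×2 = 485.35 + 1061.4 + 6285.98 = 7832.73
ΣP(1996)Q(1996) = 85.29×5 + 220.40×6 + 2472.18×2 = 426.45 + 1322.4 + 4944.36 = 6693.21
link = 7832.73/6693.21 = 1.170250
Link 1997→1998:
ΣP(1998)Q(1997) = 88.37×4 + 168.06×5 + 3761.27×2 = 353.48 + 840.3 + 7522.54 = 8716.32
ΣP(1997)Q(1997) = 97.07×4 + 176.90×5 + 3142.99×2 = 388.28 + 884.5 + 6285.98 = 7558.76
link = 8716.32/7558.76 = 1.153142
Chained index = 100 × 1.170250 × 1.153142 = 134.9464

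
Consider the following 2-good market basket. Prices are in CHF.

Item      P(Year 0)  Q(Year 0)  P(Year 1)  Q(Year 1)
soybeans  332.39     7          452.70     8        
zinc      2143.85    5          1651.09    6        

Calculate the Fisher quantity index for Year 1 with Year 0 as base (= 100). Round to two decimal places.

118.70

Laspeyres component (base-period weights):
ΣP(Year 0)Q(Year 1) = 332.39×8 + 2143.85×6 = 2659.12 + 12863.1 = 15522.22
ΣP(Year 0)Q(Year 0) = 332.39×7 + 2143.85×5 = 2326.73 + 10719.25 = 13045.98
L = 15522.22 / 13045.98 × 100 = 118.9809
Paasche component (current-period weights):
ΣP(Year 1)Q(Year 1) = 452.70×8 + 1651.09×6 = 3621.6 + 9906.54 = 13528.14
ΣP(Year 1)Q(Year 0) = 452.70×7 + 1651.09×5 = 3168.9 + 8255.45 = 11424.35
P = 13528.14 / 11424.35 × 100 = 118.4150
Fisher = √(L × P) = √(118.9809 × 118.4150) = 118.6976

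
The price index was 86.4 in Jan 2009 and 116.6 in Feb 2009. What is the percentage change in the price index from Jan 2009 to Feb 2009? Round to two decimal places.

34.95%

Change = (116.6 − 86.4) / 86.4 × 100
       = 30.2 / 86.4 × 100 = 34.9537%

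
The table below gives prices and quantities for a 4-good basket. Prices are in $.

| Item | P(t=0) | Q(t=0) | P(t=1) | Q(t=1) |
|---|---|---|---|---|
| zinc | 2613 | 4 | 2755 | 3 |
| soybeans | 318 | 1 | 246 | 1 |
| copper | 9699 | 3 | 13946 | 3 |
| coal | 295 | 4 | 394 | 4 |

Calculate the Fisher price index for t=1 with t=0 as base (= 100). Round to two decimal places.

134.15

Laspeyres component (base-period weights):
ΣP(t=1)Q(t=0) = 2755×4 + 246×1 + 13946×3 + 394×4 = 11020 + 246 + 41838 + 1576 = 54680
ΣP(t=0)Q(t=0) = 2613×4 + 318×1 + 9699×3 + 295×4 = 10452 + 318 + 29097 + 1180 = 41047
L = 54680 / 41047 × 100 = 133.2131
Paasche component (current-period weights):
ΣP(t=1)Q(t=1) = 2755×3 + 246×1 + 13946×3 + 394×4 = 8265 + 246 + 41838 + 1576 = 51925
ΣP(t=0)Q(t=1) = 2613×3 + 318×1 + 9699×3 + 295×4 = 7839 + 318 + 29097 + 1180 = 38434
P = 51925 / 38434 × 100 = 135.1017
Fisher = √(L × P) = √(133.2131 × 135.1017) = 134.1541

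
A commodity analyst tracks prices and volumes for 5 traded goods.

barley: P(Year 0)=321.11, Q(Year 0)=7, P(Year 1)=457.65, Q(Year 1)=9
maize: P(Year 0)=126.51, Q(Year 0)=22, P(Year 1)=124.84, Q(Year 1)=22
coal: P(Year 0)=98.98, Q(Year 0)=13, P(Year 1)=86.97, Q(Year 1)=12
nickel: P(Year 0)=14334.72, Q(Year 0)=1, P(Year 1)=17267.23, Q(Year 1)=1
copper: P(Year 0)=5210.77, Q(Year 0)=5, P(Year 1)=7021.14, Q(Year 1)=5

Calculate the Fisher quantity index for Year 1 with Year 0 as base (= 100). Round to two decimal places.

101.28

Laspeyres component (base-period weights):
ΣP(Year 0)Q(Year 1) = 321.11×9 + 126.51×22 + 98.98×12 + 14334.72×1 + 5210.77×5 = 2889.99 + 2783.22 + 1187.76 + 14334.72 + 26053.85 = 47249.54
ΣP(Year 0)Q(Year 0) = 321.11×7 + 126.51×22 + 98.98×13 + 14334.72×1 + 5210.77×5 = 2247.77 + 2783.22 + 1286.74 + 14334.72 + 26053.85 = 46706.3
L = 47249.54 / 46706.3 × 100 = 101.1631
Paasche component (current-period weights):
ΣP(Year 1)Q(Year 1) = 457.65×9 + 124.84×22 + 86.97×12 + 17267.23×1 + 7021.14×5 = 4118.85 + 2746.48 + 1043.64 + 17267.23 + 35105.7 = 60281.9
ΣP(Year 1)Q(Year 0) = 457.65×7 + 124.84×22 + 86.97×13 + 17267.23×1 + 7021.14×5 = 3203.55 + 2746.48 + 1130.61 + 17267.23 + 35105.7 = 59453.57
P = 60281.9 / 59453.57 × 100 = 101.3932
Fisher = √(L × P) = √(101.1631 × 101.3932) = 101.2781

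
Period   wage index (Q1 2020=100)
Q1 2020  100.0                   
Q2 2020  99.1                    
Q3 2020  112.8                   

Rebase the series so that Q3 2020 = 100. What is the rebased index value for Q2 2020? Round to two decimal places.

87.85

Rebased(Q2 2020) = 99.1 / 112.8 × 100 = 87.8546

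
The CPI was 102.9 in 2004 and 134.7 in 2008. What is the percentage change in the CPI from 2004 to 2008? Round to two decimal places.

Change = (134.7 − 102.9) / 102.9 × 100
       = 31.8 / 102.9 × 100 = 30.9038%

30.90%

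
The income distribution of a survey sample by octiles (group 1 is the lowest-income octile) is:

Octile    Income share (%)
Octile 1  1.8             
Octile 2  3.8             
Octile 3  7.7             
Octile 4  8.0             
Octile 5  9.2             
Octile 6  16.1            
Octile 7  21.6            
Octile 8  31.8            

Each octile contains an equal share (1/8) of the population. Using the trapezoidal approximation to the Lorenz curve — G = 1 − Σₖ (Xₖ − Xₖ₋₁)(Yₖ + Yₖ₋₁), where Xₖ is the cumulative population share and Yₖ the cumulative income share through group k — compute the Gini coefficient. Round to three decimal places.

0.407

Cumulative income shares Yₖ: 0.0180, 0.0560, 0.1330, 0.2130, 0.3050, 0.4660, 0.6820, 1.0000
Σ (Xₖ−Xₖ₋₁)(Yₖ+Yₖ₋₁) = (1/8)(0.0180+0.0000) + (1/8)(0.0560+0.0180) + (1/8)(0.1330+0.0560) + (1/8)(0.2130+0.1330) + (1/8)(0.3050+0.2130) + (1/8)(0.4660+0.3050) + (1/8)(0.6820+0.4660) + (1/8)(1.0000+0.6820)
  = 0.0023 + 0.0093 + 0.0236 + 0.0433 + 0.0648 + 0.0964 + 0.1435 + 0.2103 = 0.5933
G = 1 − 0.5933 = 0.4067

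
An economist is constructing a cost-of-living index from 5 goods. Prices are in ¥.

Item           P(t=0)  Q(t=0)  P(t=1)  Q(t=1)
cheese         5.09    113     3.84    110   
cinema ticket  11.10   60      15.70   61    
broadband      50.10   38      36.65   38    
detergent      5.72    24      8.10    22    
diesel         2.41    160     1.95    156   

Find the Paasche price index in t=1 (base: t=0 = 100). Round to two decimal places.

Paasche price index uses current-period quantities as weights.
ΣP(t=1)·Q(t=1) = 3.84×110 + 15.70×61 + 36.65×38 + 8.10×22 + 1.95×156 = 422.4 + 957.7 + 1392.7 + 178.2 + 304.2 = 3255.2
ΣP(t=0)·Q(t=1) = 5.09×110 + 11.10×61 + 50.10×38 + 5.72×22 + 2.41×156 = 559.9 + 677.1 + 1903.8 + 125.84 + 375.96 = 3642.6
Index = 3255.2 / 3642.6 × 100 = 89.3647

89.36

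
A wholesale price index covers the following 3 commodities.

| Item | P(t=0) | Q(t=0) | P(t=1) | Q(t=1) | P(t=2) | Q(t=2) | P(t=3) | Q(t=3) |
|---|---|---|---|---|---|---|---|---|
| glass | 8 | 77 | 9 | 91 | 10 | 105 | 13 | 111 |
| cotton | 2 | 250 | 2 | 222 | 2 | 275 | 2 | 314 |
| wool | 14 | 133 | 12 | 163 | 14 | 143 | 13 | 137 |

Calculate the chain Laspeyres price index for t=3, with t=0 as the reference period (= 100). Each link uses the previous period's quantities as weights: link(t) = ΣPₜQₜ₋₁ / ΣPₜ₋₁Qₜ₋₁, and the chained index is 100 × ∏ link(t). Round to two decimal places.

110.84

Link t=0→t=1:
ΣP(t=1)Q(t=0) = 9×77 + 2×250 + 12×133 = 693 + 500 + 1596 = 2789
ΣP(t=0)Q(t=0) = 8×77 + 2×250 + 14×133 = 616 + 500 + 1862 = 2978
link = 2789/2978 = 0.936535
Link t=1→t=2:
ΣP(t=2)Q(t=1) = 10×91 + 2×222 + 14×163 = 910 + 444 + 2282 = 3636
ΣP(t=1)Q(t=1) = 9×91 + 2×222 + 12×163 = 819 + 444 + 1956 = 3219
link = 3636/3219 = 1.129543
Link t=2→t=3:
ΣP(t=3)Q(t=2) = 13×105 + 2×275 + 13×143 = 1365 + 550 + 1859 = 3774
ΣP(t=2)Q(t=2) = 10×105 + 2×275 + 14×143 = 1050 + 550 + 2002 = 3602
link = 3774/3602 = 1.047751
Chained index = 100 × 0.936535 × 1.129543 × 1.047751 = 110.8370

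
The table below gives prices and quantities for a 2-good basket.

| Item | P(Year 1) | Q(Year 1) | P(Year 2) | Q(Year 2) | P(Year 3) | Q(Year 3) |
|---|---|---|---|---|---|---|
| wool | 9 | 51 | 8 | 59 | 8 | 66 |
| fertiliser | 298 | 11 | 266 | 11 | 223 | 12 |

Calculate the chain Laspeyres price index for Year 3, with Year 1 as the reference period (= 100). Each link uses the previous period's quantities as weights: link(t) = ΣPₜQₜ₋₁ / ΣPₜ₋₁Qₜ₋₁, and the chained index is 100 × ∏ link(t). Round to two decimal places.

76.80

Link Year 1→Year 2:
ΣP(Year 2)Q(Year 1) = 8×51 + 266×11 = 408 + 2926 = 3334
ΣP(Year 1)Q(Year 1) = 9×51 + 298×11 = 459 + 3278 = 3737
link = 3334/3737 = 0.892159
Link Year 2→Year 3:
ΣP(Year 3)Q(Year 2) = 8×59 + 223×11 = 472 + 2453 = 2925
ΣP(Year 2)Q(Year 2) = 8×59 + 266×11 = 472 + 2926 = 3398
link = 2925/3398 = 0.860800
Chained index = 100 × 0.892159 × 0.860800 = 76.7971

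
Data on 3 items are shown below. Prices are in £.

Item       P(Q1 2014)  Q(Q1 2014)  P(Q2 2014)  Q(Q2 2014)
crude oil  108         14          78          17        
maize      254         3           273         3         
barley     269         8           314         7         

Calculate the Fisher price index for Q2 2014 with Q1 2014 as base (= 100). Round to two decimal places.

98.41

Laspeyres component (base-period weights):
ΣP(Q2 2014)Q(Q1 2014) = 78×14 + 273×3 + 314×8 = 1092 + 819 + 2512 = 4423
ΣP(Q1 2014)Q(Q1 2014) = 108×14 + 254×3 + 269×8 = 1512 + 762 + 2152 = 4426
L = 4423 / 4426 × 100 = 99.9322
Paasche component (current-period weights):
ΣP(Q2 2014)Q(Q2 2014) = 78×17 + 273×3 + 314×7 = 1326 + 819 + 2198 = 4343
ΣP(Q1 2014)Q(Q2 2014) = 108×17 + 254×3 + 269×7 = 1836 + 762 + 1883 = 4481
P = 4343 / 4481 × 100 = 96.9203
Fisher = √(L × P) = √(99.9322 × 96.9203) = 98.4148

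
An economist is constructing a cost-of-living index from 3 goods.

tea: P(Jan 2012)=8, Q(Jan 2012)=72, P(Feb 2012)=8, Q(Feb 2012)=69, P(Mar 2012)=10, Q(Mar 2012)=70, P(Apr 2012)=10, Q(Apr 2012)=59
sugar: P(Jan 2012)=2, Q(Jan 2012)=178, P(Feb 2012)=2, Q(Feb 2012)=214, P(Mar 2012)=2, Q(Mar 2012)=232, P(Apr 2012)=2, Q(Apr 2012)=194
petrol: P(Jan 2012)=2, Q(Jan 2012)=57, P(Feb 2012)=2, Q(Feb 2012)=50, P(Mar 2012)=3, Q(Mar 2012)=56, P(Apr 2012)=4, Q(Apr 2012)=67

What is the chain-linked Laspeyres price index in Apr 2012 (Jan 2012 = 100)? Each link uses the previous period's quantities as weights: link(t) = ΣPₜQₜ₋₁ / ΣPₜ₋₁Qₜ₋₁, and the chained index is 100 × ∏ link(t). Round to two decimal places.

122.34

Link Jan 2012→Feb 2012:
ΣP(Feb 2012)Q(Jan 2012) = 8×72 + 2×178 + 2×57 = 576 + 356 + 114 = 1046
ΣP(Jan 2012)Q(Jan 2012) = 8×72 + 2×178 + 2×57 = 576 + 356 + 114 = 1046
link = 1046/1046 = 1.000000
Link Feb 2012→Mar 2012:
ΣP(Mar 2012)Q(Feb 2012) = 10×69 + 2×214 + 3×50 = 690 + 428 + 150 = 1268
ΣP(Feb 2012)Q(Feb 2012) = 8×69 + 2×214 + 2×50 = 552 + 428 + 100 = 1080
link = 1268/1080 = 1.174074
Link Mar 2012→Apr 2012:
ΣP(Apr 2012)Q(Mar 2012) = 10×70 + 2×232 + 4×56 = 700 + 464 + 224 = 1388
ΣP(Mar 2012)Q(Mar 2012) = 10×70 + 2×232 + 3×56 = 700 + 464 + 168 = 1332
link = 1388/1332 = 1.042042
Chained index = 100 × 1.000000 × 1.174074 × 1.042042 = 122.3435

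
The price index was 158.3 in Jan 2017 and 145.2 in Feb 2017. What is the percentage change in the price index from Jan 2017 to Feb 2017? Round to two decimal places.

Change = (145.2 − 158.3) / 158.3 × 100
       = -13.1 / 158.3 × 100 = -8.2754%

-8.28%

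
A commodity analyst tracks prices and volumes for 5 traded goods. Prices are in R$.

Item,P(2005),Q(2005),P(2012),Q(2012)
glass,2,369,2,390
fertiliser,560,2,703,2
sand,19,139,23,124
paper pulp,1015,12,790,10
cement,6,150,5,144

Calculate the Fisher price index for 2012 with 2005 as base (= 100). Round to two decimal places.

Laspeyres component (base-period weights):
ΣP(2012)Q(2005) = 2×369 + 703×2 + 23×139 + 790×12 + 5×150 = 738 + 1406 + 3197 + 9480 + 750 = 15571
ΣP(2005)Q(2005) = 2×369 + 560×2 + 19×139 + 1015×12 + 6×150 = 738 + 1120 + 2641 + 12180 + 900 = 17579
L = 15571 / 17579 × 100 = 88.5773
Paasche component (current-period weights):
ΣP(2012)Q(2012) = 2×390 + 703×2 + 23×124 + 790×10 + 5×144 = 780 + 1406 + 2852 + 7900 + 720 = 13658
ΣP(2005)Q(2012) = 2×390 + 560×2 + 19×124 + 1015×10 + 6×144 = 780 + 1120 + 2356 + 10150 + 864 = 15270
P = 13658 / 15270 × 100 = 89.4434
Fisher = √(L × P) = √(88.5773 × 89.4434) = 89.0093

89.01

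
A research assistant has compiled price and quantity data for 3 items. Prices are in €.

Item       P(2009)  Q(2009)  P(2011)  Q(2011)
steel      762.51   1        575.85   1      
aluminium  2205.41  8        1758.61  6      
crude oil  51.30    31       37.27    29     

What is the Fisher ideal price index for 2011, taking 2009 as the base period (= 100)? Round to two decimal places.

Laspeyres component (base-period weights):
ΣP(2011)Q(2009) = 575.85×1 + 1758.61×8 + 37.27×31 = 575.85 + 14068.88 + 1155.37 = 15800.1
ΣP(2009)Q(2009) = 762.51×1 + 2205.41×8 + 51.30×31 = 762.51 + 17643.28 + 1590.3 = 19996.09
L = 15800.1 / 19996.09 × 100 = 79.0159
Paasche component (current-period weights):
ΣP(2011)Q(2011) = 575.85×1 + 1758.61×6 + 37.27×29 = 575.85 + 10551.66 + 1080.83 = 12208.34
ΣP(2009)Q(2011) = 762.51×1 + 2205.41×6 + 51.30×29 = 762.51 + 13232.46 + 1487.7 = 15482.67
P = 12208.34 / 15482.67 × 100 = 78.8516
Fisher = √(L × P) = √(79.0159 × 78.8516) = 78.9338

78.93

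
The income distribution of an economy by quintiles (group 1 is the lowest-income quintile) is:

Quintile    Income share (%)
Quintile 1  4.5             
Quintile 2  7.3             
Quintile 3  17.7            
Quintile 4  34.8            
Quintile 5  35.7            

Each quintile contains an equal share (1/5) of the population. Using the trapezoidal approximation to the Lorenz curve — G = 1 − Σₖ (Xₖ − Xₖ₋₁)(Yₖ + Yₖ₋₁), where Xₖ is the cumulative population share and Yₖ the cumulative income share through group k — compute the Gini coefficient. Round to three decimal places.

Cumulative income shares Yₖ: 0.0450, 0.1180, 0.2950, 0.6430, 1.0000
Σ (Xₖ−Xₖ₋₁)(Yₖ+Yₖ₋₁) = (1/5)(0.0450+0.0000) + (1/5)(0.1180+0.0450) + (1/5)(0.2950+0.1180) + (1/5)(0.6430+0.2950) + (1/5)(1.0000+0.6430)
  = 0.0090 + 0.0326 + 0.0826 + 0.1876 + 0.3286 = 0.6404
G = 1 − 0.6404 = 0.3596

0.360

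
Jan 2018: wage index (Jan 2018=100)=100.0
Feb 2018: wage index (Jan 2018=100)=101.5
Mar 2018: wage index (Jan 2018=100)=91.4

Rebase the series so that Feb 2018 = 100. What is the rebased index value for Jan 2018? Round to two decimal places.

98.52

Rebased(Jan 2018) = 100.0 / 101.5 × 100 = 98.5222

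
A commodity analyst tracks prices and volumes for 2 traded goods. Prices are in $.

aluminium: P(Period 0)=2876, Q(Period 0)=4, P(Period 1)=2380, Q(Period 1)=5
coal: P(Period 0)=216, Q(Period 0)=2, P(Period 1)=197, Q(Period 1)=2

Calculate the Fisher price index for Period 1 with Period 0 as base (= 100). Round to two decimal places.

83.03

Laspeyres component (base-period weights):
ΣP(Period 1)Q(Period 0) = 2380×4 + 197×2 = 9520 + 394 = 9914
ΣP(Period 0)Q(Period 0) = 2876×4 + 216×2 = 11504 + 432 = 11936
L = 9914 / 11936 × 100 = 83.0597
Paasche component (current-period weights):
ΣP(Period 1)Q(Period 1) = 2380×5 + 197×2 = 11900 + 394 = 12294
ΣP(Period 0)Q(Period 1) = 2876×5 + 216×2 = 14380 + 432 = 14812
P = 12294 / 14812 × 100 = 83.0003
Fisher = √(L × P) = √(83.0597 × 83.0003) = 83.0300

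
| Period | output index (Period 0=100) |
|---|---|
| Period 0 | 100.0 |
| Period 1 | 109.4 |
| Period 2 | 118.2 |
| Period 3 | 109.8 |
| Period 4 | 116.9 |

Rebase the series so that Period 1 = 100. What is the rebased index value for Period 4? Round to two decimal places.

Rebased(Period 4) = 116.9 / 109.4 × 100 = 106.8556

106.86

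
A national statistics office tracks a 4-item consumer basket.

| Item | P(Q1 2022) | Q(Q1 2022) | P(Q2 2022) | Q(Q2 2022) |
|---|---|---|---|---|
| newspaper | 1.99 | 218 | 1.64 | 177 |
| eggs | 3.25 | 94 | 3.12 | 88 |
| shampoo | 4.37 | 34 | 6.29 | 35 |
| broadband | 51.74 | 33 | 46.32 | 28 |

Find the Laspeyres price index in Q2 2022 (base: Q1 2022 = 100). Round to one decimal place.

Laspeyres price index uses base-period quantities as weights.
ΣP(Q2 2022)·Q(Q1 2022) = 1.64×218 + 3.12×94 + 6.29×34 + 46.32×33 = 357.52 + 293.28 + 213.86 + 1528.56 = 2393.22
ΣP(Q1 2022)·Q(Q1 2022) = 1.99×218 + 3.25×94 + 4.37×34 + 51.74×33 = 433.82 + 305.5 + 148.58 + 1707.42 = 2595.32
Index = 2393.22 / 2595.32 × 100 = 92.2129

92.2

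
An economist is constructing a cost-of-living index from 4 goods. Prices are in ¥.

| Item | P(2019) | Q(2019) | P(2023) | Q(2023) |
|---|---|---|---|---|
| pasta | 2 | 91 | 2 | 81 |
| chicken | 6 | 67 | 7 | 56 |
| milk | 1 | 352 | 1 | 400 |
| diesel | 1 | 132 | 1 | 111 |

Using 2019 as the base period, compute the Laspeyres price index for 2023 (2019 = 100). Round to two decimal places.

106.27

Laspeyres price index uses base-period quantities as weights.
ΣP(2023)·Q(2019) = 2×91 + 7×67 + 1×352 + 1×132 = 182 + 469 + 352 + 132 = 1135
ΣP(2019)·Q(2019) = 2×91 + 6×67 + 1×352 + 1×132 = 182 + 402 + 352 + 132 = 1068
Index = 1135 / 1068 × 100 = 106.2734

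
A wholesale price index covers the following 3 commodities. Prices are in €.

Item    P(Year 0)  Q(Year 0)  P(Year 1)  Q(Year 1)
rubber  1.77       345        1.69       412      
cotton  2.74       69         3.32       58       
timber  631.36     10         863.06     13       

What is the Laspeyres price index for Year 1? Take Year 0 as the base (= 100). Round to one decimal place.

Laspeyres price index uses base-period quantities as weights.
ΣP(Year 1)·Q(Year 0) = 1.69×345 + 3.32×69 + 863.06×10 = 583.05 + 229.08 + 8630.6 = 9442.73
ΣP(Year 0)·Q(Year 0) = 1.77×345 + 2.74×69 + 631.36×10 = 610.65 + 189.06 + 6313.6 = 7113.31
Index = 9442.73 / 7113.31 × 100 = 132.7473

132.7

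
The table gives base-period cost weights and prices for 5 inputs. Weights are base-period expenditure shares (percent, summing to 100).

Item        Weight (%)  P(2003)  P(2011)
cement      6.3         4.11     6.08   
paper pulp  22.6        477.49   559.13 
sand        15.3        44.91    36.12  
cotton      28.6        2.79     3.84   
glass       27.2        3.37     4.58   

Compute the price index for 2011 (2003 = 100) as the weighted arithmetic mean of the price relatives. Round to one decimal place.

124.4

cement: 6.3 × (6.08/4.11) = 6.3 × 1.479319 = 9.3197
paper pulp: 22.6 × (559.13/477.49) = 22.6 × 1.170977 = 26.4641
sand: 15.3 × (36.12/44.91) = 15.3 × 0.804275 = 12.3054
cotton: 28.6 × (3.84/2.79) = 28.6 × 1.376344 = 39.3634
glass: 27.2 × (4.58/3.37) = 27.2 × 1.359050 = 36.9662
Index = Σ wᵢ·(p₁ᵢ/p₀ᵢ) = 9.3197 + 26.4641 + 12.3054 + 39.3634 + 36.9662 = 124.4188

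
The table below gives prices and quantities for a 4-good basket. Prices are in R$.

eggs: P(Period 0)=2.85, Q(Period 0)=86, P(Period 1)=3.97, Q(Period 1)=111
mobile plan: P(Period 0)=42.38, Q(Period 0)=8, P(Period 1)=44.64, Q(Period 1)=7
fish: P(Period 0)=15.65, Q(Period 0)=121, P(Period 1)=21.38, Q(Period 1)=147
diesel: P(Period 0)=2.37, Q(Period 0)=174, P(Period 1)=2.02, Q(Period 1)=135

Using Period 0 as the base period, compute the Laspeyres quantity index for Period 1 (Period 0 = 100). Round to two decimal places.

111.88

Laspeyres quantity index uses base-period prices as weights.
ΣP(Period 0)·Q(Period 1) = 2.85×111 + 42.38×7 + 15.65×147 + 2.37×135 = 316.35 + 296.66 + 2300.55 + 319.95 = 3233.51
ΣP(Period 0)·Q(Period 0) = 2.85×86 + 42.38×8 + 15.65×121 + 2.37×174 = 245.1 + 339.04 + 1893.65 + 412.38 = 2890.17
Index = 3233.51 / 2890.17 × 100 = 111.8796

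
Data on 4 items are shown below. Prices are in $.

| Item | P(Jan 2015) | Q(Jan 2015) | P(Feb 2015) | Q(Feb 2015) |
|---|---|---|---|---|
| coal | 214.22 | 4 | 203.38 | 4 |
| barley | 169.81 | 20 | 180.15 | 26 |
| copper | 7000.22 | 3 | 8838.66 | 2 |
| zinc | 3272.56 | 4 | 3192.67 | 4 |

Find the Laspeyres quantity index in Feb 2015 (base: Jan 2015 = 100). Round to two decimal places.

84.40

Laspeyres quantity index uses base-period prices as weights.
ΣP(Jan 2015)·Q(Feb 2015) = 214.22×4 + 169.81×26 + 7000.22×2 + 3272.56×4 = 856.88 + 4415.06 + 14000.44 + 13090.24 = 32362.62
ΣP(Jan 2015)·Q(Jan 2015) = 214.22×4 + 169.81×20 + 7000.22×3 + 3272.56×4 = 856.88 + 3396.2 + 21000.66 + 13090.24 = 38343.98
Index = 32362.62 / 38343.98 × 100 = 84.4008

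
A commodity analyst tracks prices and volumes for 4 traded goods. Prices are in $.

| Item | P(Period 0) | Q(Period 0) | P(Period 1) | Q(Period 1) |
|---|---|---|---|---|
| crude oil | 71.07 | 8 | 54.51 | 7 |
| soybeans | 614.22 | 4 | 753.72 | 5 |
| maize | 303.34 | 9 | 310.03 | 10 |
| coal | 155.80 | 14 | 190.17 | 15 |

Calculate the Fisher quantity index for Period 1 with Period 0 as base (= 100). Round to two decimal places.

113.05

Laspeyres component (base-period weights):
ΣP(Period 0)Q(Period 1) = 71.07×7 + 614.22×5 + 303.34×10 + 155.80×15 = 497.49 + 3071.1 + 3033.4 + 2337 = 8938.99
ΣP(Period 0)Q(Period 0) = 71.07×8 + 614.22×4 + 303.34×9 + 155.80×14 = 568.56 + 2456.88 + 2730.06 + 2181.2 = 7936.7
L = 8938.99 / 7936.7 × 100 = 112.6285
Paasche component (current-period weights):
ΣP(Period 1)Q(Period 1) = 54.51×7 + 753.72×5 + 310.03×10 + 190.17×15 = 381.57 + 3768.6 + 3100.3 + 2852.55 = 10103.02
ΣP(Period 1)Q(Period 0) = 54.51×8 + 753.72×4 + 310.03×9 + 190.17×14 = 436.08 + 3014.88 + 2790.27 + 2662.38 = 8903.61
P = 10103.02 / 8903.61 × 100 = 113.4711
Fisher = √(L × P) = √(112.6285 × 113.4711) = 113.0490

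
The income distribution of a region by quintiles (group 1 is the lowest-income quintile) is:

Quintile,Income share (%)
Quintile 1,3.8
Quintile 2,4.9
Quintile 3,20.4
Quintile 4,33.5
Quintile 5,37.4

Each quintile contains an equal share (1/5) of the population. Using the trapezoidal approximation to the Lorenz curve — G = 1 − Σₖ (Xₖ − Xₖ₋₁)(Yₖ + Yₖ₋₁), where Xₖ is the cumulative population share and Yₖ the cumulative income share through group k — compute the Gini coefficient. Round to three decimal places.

Cumulative income shares Yₖ: 0.0380, 0.0870, 0.2910, 0.6260, 1.0000
Σ (Xₖ−Xₖ₋₁)(Yₖ+Yₖ₋₁) = (1/5)(0.0380+0.0000) + (1/5)(0.0870+0.0380) + (1/5)(0.2910+0.0870) + (1/5)(0.6260+0.2910) + (1/5)(1.0000+0.6260)
  = 0.0076 + 0.0250 + 0.0756 + 0.1834 + 0.3252 = 0.6168
G = 1 − 0.6168 = 0.3832

0.383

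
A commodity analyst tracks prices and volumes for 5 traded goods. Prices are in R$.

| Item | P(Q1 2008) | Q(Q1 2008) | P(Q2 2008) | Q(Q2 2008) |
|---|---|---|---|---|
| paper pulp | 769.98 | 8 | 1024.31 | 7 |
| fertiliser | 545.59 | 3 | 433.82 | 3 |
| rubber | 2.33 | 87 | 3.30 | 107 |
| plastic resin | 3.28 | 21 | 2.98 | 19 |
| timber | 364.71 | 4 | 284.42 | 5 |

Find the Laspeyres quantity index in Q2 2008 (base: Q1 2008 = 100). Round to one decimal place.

Laspeyres quantity index uses base-period prices as weights.
ΣP(Q1 2008)·Q(Q2 2008) = 769.98×7 + 545.59×3 + 2.33×107 + 3.28×19 + 364.71×5 = 5389.86 + 1636.77 + 249.31 + 62.32 + 1823.55 = 9161.81
ΣP(Q1 2008)·Q(Q1 2008) = 769.98×8 + 545.59×3 + 2.33×87 + 3.28×21 + 364.71×4 = 6159.84 + 1636.77 + 202.71 + 68.88 + 1458.84 = 9527.04
Index = 9161.81 / 9527.04 × 100 = 96.1664

96.2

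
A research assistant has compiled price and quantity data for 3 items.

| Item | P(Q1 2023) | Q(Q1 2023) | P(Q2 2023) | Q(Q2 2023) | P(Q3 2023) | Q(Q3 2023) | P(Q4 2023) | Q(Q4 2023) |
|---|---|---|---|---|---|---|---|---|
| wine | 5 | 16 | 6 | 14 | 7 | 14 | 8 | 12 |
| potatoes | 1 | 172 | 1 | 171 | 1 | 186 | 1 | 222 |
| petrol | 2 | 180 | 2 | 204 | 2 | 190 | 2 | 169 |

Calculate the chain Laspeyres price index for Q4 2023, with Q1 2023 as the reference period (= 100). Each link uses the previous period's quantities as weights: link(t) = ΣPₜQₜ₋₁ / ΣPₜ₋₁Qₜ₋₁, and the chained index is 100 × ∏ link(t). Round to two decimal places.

106.99

Link Q1 2023→Q2 2023:
ΣP(Q2 2023)Q(Q1 2023) = 6×16 + 1×172 + 2×180 = 96 + 172 + 360 = 628
ΣP(Q1 2023)Q(Q1 2023) = 5×16 + 1×172 + 2×180 = 80 + 172 + 360 = 612
link = 628/612 = 1.026144
Link Q2 2023→Q3 2023:
ΣP(Q3 2023)Q(Q2 2023) = 7×14 + 1×171 + 2×204 = 98 + 171 + 408 = 677
ΣP(Q2 2023)Q(Q2 2023) = 6×14 + 1×171 + 2×204 = 84 + 171 + 408 = 663
link = 677/663 = 1.021116
Link Q3 2023→Q4 2023:
ΣP(Q4 2023)Q(Q3 2023) = 8×14 + 1×186 + 2×190 = 112 + 186 + 380 = 678
ΣP(Q3 2023)Q(Q3 2023) = 7×14 + 1×186 + 2×190 = 98 + 186 + 380 = 664
link = 678/664 = 1.021084
Chained index = 100 × 1.026144 × 1.021116 × 1.021084 = 106.9904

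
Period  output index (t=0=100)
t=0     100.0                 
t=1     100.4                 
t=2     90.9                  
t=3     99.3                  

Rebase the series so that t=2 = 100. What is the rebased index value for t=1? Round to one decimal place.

110.5

Rebased(t=1) = 100.4 / 90.9 × 100 = 110.4510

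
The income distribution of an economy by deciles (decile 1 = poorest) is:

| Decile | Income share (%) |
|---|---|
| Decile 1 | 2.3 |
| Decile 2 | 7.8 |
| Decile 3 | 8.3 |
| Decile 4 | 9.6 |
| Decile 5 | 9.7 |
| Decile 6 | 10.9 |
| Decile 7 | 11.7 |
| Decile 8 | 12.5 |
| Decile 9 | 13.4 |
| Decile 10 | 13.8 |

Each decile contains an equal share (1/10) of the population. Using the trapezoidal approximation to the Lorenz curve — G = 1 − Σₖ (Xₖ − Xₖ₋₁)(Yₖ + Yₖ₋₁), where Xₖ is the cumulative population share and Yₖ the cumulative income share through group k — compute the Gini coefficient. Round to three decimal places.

Cumulative income shares Yₖ: 0.0230, 0.1010, 0.1840, 0.2800, 0.3770, 0.4860, 0.6030, 0.7280, 0.8620, 1.0000
Σ (Xₖ−Xₖ₋₁)(Yₖ+Yₖ₋₁) = (1/10)(0.0230+0.0000) + (1/10)(0.1010+0.0230) + (1/10)(0.1840+0.1010) + (1/10)(0.2800+0.1840) + (1/10)(0.3770+0.2800) + (1/10)(0.4860+0.3770) + (1/10)(0.6030+0.4860) + (1/10)(0.7280+0.6030) + (1/10)(0.8620+0.7280) + (1/10)(1.0000+0.8620)
  = 0.0023 + 0.0124 + 0.0285 + 0.0464 + 0.0657 + 0.0863 + 0.1089 + 0.1331 + 0.1590 + 0.1862 = 0.8288
G = 1 − 0.8288 = 0.1712

0.171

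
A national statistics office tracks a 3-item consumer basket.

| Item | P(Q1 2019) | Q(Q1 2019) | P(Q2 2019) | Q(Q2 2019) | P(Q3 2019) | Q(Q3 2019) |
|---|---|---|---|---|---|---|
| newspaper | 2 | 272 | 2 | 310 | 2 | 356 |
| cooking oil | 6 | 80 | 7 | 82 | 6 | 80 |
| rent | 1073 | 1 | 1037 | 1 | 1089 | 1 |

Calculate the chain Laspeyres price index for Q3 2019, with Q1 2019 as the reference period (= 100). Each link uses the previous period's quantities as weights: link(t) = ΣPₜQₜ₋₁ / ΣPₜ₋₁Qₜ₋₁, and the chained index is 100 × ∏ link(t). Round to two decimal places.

100.73

Link Q1 2019→Q2 2019:
ΣP(Q2 2019)Q(Q1 2019) = 2×272 + 7×80 + 1037×1 = 544 + 560 + 1037 = 2141
ΣP(Q1 2019)Q(Q1 2019) = 2×272 + 6×80 + 1073×1 = 544 + 480 + 1073 = 2097
link = 2141/2097 = 1.020982
Link Q2 2019→Q3 2019:
ΣP(Q3 2019)Q(Q2 2019) = 2×310 + 6×82 + 1089×1 = 620 + 492 + 1089 = 2201
ΣP(Q2 2019)Q(Q2 2019) = 2×310 + 7×82 + 1037×1 = 620 + 574 + 1037 = 2231
link = 2201/2231 = 0.986553
Chained index = 100 × 1.020982 × 0.986553 = 100.7253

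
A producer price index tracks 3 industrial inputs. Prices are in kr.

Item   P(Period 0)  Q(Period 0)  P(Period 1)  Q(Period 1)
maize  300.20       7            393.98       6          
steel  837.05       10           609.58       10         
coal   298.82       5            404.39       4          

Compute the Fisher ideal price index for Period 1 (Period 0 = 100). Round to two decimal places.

Laspeyres component (base-period weights):
ΣP(Period 1)Q(Period 0) = 393.98×7 + 609.58×10 + 404.39×5 = 2757.86 + 6095.8 + 2021.95 = 10875.61
ΣP(Period 0)Q(Period 0) = 300.20×7 + 837.05×10 + 298.82×5 = 2101.4 + 8370.5 + 1494.1 = 11966
L = 10875.61 / 11966 × 100 = 90.8876
Paasche component (current-period weights):
ΣP(Period 1)Q(Period 1) = 393.98×6 + 609.58×10 + 404.39×4 = 2363.88 + 6095.8 + 1617.56 = 10077.24
ΣP(Period 0)Q(Period 1) = 300.20×6 + 837.05×10 + 298.82×4 = 1801.2 + 8370.5 + 1195.28 = 11366.98
P = 10077.24 / 11366.98 × 100 = 88.6536
Fisher = √(L × P) = √(90.8876 × 88.6536) = 89.7637

89.76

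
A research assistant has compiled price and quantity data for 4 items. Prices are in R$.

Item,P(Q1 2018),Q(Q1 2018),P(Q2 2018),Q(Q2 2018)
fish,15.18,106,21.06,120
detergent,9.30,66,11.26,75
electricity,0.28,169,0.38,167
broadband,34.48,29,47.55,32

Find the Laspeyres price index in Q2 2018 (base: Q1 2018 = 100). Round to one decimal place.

Laspeyres price index uses base-period quantities as weights.
ΣP(Q2 2018)·Q(Q1 2018) = 21.06×106 + 11.26×66 + 0.38×169 + 47.55×29 = 2232.36 + 743.16 + 64.22 + 1378.95 = 4418.69
ΣP(Q1 2018)·Q(Q1 2018) = 15.18×106 + 9.30×66 + 0.28×169 + 34.48×29 = 1609.08 + 613.8 + 47.32 + 999.92 = 3270.12
Index = 4418.69 / 3270.12 × 100 = 135.1232

135.1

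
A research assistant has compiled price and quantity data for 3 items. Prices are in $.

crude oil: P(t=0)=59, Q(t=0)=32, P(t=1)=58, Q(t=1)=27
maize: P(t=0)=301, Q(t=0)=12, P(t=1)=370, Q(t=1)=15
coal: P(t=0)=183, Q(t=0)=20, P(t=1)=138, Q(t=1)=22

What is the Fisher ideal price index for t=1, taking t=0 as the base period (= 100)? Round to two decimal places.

99.52

Laspeyres component (base-period weights):
ΣP(t=1)Q(t=0) = 58×32 + 370×12 + 138×20 = 1856 + 4440 + 2760 = 9056
ΣP(t=0)Q(t=0) = 59×32 + 301×12 + 183×20 = 1888 + 3612 + 3660 = 9160
L = 9056 / 9160 × 100 = 98.8646
Paasche component (current-period weights):
ΣP(t=1)Q(t=1) = 58×27 + 370×15 + 138×22 = 1566 + 5550 + 3036 = 10152
ΣP(t=0)Q(t=1) = 59×27 + 301×15 + 183×22 = 1593 + 4515 + 4026 = 10134
P = 10152 / 10134 × 100 = 100.1776
Fisher = √(L × P) = √(98.8646 × 100.1776) = 99.5190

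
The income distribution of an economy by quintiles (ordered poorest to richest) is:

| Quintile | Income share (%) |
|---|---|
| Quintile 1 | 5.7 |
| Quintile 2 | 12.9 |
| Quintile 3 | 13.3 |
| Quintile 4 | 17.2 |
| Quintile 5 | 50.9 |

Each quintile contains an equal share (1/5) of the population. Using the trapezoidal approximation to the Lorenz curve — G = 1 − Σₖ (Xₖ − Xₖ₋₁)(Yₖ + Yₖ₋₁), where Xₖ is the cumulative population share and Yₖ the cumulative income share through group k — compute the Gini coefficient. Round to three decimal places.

Cumulative income shares Yₖ: 0.0570, 0.1860, 0.3190, 0.4910, 1.0000
Σ (Xₖ−Xₖ₋₁)(Yₖ+Yₖ₋₁) = (1/5)(0.0570+0.0000) + (1/5)(0.1860+0.0570) + (1/5)(0.3190+0.1860) + (1/5)(0.4910+0.3190) + (1/5)(1.0000+0.4910)
  = 0.0114 + 0.0486 + 0.1010 + 0.1620 + 0.2982 = 0.6212
G = 1 − 0.6212 = 0.3788

0.379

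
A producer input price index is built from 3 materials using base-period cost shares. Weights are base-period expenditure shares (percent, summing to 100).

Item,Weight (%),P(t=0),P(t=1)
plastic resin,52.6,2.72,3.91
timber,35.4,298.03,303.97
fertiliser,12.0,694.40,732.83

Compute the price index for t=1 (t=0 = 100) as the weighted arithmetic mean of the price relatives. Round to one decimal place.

plastic resin: 52.6 × (3.91/2.72) = 52.6 × 1.437500 = 75.6125
timber: 35.4 × (303.97/298.03) = 35.4 × 1.019931 = 36.1056
fertiliser: 12.0 × (732.83/694.40) = 12.0 × 1.055343 = 12.6641
Index = Σ wᵢ·(p₁ᵢ/p₀ᵢ) = 75.6125 + 36.1056 + 12.6641 = 124.3822

124.4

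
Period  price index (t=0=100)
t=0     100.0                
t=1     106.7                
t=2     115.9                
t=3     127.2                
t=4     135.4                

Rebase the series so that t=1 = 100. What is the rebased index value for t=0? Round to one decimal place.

93.7

Rebased(t=0) = 100.0 / 106.7 × 100 = 93.7207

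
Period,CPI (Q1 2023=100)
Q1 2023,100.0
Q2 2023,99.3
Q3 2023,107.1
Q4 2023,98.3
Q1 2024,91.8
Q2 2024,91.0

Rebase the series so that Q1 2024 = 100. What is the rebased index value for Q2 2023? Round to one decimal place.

Rebased(Q2 2023) = 99.3 / 91.8 × 100 = 108.1699

108.2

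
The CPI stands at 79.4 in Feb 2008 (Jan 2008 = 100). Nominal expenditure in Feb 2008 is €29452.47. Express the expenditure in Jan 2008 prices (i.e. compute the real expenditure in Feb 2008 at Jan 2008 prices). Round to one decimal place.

Real = Nominal ÷ (Index/100) = 29452.47 ÷ (79.4/100)
     = 29452.47 ÷ 0.794 = 37093.7909

37093.8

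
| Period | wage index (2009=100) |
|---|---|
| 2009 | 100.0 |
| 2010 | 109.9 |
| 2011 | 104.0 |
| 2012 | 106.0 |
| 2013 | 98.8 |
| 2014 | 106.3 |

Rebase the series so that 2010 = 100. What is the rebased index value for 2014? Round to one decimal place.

Rebased(2014) = 106.3 / 109.9 × 100 = 96.7243

96.7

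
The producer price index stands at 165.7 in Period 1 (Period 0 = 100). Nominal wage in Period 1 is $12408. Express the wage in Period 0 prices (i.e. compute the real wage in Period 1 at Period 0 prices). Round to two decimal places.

7488.23

Real = Nominal ÷ (Index/100) = 12408 ÷ (165.7/100)
     = 12408 ÷ 1.657 = 7488.2317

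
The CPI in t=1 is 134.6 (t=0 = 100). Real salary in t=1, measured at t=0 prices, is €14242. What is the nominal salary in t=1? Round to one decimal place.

Nominal = Real × (Index/100) = 14242 × (134.6/100)
        = 14242 × 1.346 = 19169.7320

19169.7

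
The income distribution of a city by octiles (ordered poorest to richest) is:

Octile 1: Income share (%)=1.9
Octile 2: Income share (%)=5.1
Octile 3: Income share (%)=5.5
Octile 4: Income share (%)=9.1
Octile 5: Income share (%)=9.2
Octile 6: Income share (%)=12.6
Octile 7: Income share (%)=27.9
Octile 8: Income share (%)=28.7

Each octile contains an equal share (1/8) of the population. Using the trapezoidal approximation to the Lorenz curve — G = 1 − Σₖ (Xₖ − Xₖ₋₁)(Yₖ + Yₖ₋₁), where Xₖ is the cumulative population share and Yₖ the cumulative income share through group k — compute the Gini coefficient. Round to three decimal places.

0.404

Cumulative income shares Yₖ: 0.0190, 0.0700, 0.1250, 0.2160, 0.3080, 0.4340, 0.7130, 1.0000
Σ (Xₖ−Xₖ₋₁)(Yₖ+Yₖ₋₁) = (1/8)(0.0190+0.0000) + (1/8)(0.0700+0.0190) + (1/8)(0.1250+0.0700) + (1/8)(0.2160+0.1250) + (1/8)(0.3080+0.2160) + (1/8)(0.4340+0.3080) + (1/8)(0.7130+0.4340) + (1/8)(1.0000+0.7130)
  = 0.0024 + 0.0111 + 0.0244 + 0.0426 + 0.0655 + 0.0927 + 0.1434 + 0.2141 = 0.5963
G = 1 − 0.5963 = 0.4037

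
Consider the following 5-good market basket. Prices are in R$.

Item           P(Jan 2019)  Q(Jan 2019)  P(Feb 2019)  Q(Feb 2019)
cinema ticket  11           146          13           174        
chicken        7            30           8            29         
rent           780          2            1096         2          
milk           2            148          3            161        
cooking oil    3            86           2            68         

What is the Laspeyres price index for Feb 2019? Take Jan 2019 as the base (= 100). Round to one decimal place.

125.9

Laspeyres price index uses base-period quantities as weights.
ΣP(Feb 2019)·Q(Jan 2019) = 13×146 + 8×30 + 1096×2 + 3×148 + 2×86 = 1898 + 240 + 2192 + 444 + 172 = 4946
ΣP(Jan 2019)·Q(Jan 2019) = 11×146 + 7×30 + 780×2 + 2×148 + 3×86 = 1606 + 210 + 1560 + 296 + 258 = 3930
Index = 4946 / 3930 × 100 = 125.8524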